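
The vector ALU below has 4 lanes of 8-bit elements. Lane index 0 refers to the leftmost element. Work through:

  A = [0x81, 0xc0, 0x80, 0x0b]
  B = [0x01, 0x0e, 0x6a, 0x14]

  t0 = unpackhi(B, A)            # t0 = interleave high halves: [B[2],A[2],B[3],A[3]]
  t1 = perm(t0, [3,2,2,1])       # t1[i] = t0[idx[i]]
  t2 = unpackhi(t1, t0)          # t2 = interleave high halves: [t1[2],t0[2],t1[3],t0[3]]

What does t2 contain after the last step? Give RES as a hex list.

RES = [ 0x14  0x14  0x80  0x0b ]

t0 = [0x6a, 0x80, 0x14, 0x0b]
t1 = [0x0b, 0x14, 0x14, 0x80]
t2 = [0x14, 0x14, 0x80, 0x0b]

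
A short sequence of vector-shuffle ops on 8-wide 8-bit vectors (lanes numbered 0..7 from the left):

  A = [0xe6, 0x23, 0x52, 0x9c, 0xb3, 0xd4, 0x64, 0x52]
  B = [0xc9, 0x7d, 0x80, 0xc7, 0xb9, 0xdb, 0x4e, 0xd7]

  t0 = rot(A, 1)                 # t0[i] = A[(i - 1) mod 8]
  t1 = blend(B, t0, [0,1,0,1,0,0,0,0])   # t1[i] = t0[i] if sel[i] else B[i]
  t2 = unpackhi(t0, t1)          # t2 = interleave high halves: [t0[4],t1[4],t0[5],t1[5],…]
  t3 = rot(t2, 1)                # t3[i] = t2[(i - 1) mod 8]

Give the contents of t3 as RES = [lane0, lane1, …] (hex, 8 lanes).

t0 = [0x52, 0xe6, 0x23, 0x52, 0x9c, 0xb3, 0xd4, 0x64]
t1 = [0xc9, 0xe6, 0x80, 0x52, 0xb9, 0xdb, 0x4e, 0xd7]
t2 = [0x9c, 0xb9, 0xb3, 0xdb, 0xd4, 0x4e, 0x64, 0xd7]
t3 = [0xd7, 0x9c, 0xb9, 0xb3, 0xdb, 0xd4, 0x4e, 0x64]

RES = [ 0xd7  0x9c  0xb9  0xb3  0xdb  0xd4  0x4e  0x64 ]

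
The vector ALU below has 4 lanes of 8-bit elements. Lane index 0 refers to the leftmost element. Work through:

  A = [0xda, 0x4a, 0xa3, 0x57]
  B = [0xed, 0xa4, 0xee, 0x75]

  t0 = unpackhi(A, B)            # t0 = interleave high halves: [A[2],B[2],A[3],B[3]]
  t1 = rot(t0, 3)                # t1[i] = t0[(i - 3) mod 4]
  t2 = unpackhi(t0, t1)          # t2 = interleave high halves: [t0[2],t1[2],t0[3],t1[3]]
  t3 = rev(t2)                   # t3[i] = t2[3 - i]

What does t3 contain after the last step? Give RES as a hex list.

→ t0 |a3|ee|57|75|
→ t1 |ee|57|75|a3|
→ t2 |57|75|75|a3|
→ t3 |a3|75|75|57|

RES = [0xa3, 0x75, 0x75, 0x57]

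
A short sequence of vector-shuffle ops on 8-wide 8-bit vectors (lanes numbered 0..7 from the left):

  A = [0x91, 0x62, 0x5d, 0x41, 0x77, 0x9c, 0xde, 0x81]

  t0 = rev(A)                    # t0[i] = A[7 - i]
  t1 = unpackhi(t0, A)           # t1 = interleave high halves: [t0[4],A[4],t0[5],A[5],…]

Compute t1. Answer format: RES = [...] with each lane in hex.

RES = [ 0x41  0x77  0x5d  0x9c  0x62  0xde  0x91  0x81 ]

  t0: 81 de 9c 77 41 5d 62 91
  t1: 41 77 5d 9c 62 de 91 81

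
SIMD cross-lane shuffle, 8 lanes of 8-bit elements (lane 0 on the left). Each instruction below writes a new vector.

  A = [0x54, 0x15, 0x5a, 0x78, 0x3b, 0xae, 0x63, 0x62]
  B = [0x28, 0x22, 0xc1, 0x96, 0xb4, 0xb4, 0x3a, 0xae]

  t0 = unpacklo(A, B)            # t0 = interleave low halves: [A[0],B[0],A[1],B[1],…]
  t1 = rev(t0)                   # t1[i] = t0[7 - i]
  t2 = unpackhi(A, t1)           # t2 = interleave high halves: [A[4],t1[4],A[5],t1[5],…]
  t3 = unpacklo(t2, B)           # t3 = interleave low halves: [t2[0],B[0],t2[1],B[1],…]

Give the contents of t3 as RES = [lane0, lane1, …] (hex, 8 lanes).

  t0: 54 28 15 22 5a c1 78 96
  t1: 96 78 c1 5a 22 15 28 54
  t2: 3b 22 ae 15 63 28 62 54
  t3: 3b 28 22 22 ae c1 15 96

RES = [ 0x3b  0x28  0x22  0x22  0xae  0xc1  0x15  0x96 ]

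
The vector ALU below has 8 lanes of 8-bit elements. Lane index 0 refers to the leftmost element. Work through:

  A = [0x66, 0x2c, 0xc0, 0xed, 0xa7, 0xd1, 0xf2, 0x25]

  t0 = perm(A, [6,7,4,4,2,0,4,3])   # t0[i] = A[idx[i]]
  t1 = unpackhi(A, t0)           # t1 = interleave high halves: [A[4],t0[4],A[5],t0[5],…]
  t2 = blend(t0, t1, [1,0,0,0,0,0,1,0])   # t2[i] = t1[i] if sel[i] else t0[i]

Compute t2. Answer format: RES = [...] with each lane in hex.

RES = [0xa7, 0x25, 0xa7, 0xa7, 0xc0, 0x66, 0x25, 0xed]

  t0: f2 25 a7 a7 c0 66 a7 ed
  t1: a7 c0 d1 66 f2 a7 25 ed
  t2: a7 25 a7 a7 c0 66 25 ed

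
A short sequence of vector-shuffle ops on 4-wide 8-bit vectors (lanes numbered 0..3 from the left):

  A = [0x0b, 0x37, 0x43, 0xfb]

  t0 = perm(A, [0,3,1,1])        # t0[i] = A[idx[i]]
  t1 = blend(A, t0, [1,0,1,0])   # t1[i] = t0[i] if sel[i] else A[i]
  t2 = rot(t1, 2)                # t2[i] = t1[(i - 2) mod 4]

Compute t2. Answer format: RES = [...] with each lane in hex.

RES = [ 0x37  0xfb  0x0b  0x37 ]

t0 = [0x0b, 0xfb, 0x37, 0x37]
t1 = [0x0b, 0x37, 0x37, 0xfb]
t2 = [0x37, 0xfb, 0x0b, 0x37]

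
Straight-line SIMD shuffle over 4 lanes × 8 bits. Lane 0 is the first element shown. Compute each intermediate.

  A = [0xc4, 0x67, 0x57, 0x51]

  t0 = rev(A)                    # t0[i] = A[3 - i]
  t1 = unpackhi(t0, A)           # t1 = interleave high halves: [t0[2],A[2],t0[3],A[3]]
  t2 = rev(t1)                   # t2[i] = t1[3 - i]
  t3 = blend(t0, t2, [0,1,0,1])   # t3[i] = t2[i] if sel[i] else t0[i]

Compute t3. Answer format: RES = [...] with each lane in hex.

t0 = [0x51, 0x57, 0x67, 0xc4]
t1 = [0x67, 0x57, 0xc4, 0x51]
t2 = [0x51, 0xc4, 0x57, 0x67]
t3 = [0x51, 0xc4, 0x67, 0x67]

RES = [ 0x51  0xc4  0x67  0x67 ]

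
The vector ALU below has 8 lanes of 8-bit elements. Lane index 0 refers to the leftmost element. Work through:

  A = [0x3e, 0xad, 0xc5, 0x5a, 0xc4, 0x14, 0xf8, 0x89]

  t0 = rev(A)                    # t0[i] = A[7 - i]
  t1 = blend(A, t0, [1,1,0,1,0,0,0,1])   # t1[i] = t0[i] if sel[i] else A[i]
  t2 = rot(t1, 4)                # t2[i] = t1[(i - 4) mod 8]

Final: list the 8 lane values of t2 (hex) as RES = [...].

RES = [ 0xc4  0x14  0xf8  0x3e  0x89  0xf8  0xc5  0xc4 ]

t0 = [0x89, 0xf8, 0x14, 0xc4, 0x5a, 0xc5, 0xad, 0x3e]
t1 = [0x89, 0xf8, 0xc5, 0xc4, 0xc4, 0x14, 0xf8, 0x3e]
t2 = [0xc4, 0x14, 0xf8, 0x3e, 0x89, 0xf8, 0xc5, 0xc4]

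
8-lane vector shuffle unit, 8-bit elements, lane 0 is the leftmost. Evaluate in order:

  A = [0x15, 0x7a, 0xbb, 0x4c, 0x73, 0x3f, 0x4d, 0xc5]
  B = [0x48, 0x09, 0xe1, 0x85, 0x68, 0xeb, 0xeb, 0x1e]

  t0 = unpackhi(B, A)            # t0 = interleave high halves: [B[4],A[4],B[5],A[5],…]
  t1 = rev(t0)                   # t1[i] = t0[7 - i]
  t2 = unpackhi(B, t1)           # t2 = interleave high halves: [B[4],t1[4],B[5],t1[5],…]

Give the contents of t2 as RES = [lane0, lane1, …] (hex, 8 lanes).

RES = [ 0x68  0x3f  0xeb  0xeb  0xeb  0x73  0x1e  0x68 ]

→ t0 |68|73|eb|3f|eb|4d|1e|c5|
→ t1 |c5|1e|4d|eb|3f|eb|73|68|
→ t2 |68|3f|eb|eb|eb|73|1e|68|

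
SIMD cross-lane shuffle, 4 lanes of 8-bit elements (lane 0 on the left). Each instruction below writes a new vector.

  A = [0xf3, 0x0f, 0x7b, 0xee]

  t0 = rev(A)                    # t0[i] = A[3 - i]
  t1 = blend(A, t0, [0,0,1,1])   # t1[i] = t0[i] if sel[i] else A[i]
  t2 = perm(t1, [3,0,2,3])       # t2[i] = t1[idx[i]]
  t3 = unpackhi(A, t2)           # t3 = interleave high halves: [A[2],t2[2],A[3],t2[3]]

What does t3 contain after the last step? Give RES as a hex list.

RES = [0x7b, 0x0f, 0xee, 0xf3]

  t0: ee 7b 0f f3
  t1: f3 0f 0f f3
  t2: f3 f3 0f f3
  t3: 7b 0f ee f3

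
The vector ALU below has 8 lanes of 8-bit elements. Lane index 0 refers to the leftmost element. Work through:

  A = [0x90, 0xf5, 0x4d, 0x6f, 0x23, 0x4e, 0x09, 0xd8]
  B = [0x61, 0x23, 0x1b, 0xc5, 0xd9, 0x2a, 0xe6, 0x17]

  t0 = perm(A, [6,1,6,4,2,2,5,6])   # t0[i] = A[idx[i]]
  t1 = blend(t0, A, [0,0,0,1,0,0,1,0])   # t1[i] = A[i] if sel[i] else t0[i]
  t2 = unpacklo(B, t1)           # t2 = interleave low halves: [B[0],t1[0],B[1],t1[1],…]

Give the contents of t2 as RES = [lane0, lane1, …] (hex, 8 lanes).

  t0: 09 f5 09 23 4d 4d 4e 09
  t1: 09 f5 09 6f 4d 4d 09 09
  t2: 61 09 23 f5 1b 09 c5 6f

RES = [0x61, 0x09, 0x23, 0xf5, 0x1b, 0x09, 0xc5, 0x6f]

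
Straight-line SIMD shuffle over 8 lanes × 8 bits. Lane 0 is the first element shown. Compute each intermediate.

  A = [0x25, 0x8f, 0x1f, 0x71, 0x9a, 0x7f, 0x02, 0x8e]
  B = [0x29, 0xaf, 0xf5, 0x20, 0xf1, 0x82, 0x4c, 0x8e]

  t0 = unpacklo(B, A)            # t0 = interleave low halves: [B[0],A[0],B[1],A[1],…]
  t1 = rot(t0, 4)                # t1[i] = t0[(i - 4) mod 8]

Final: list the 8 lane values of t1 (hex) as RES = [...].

RES = [ 0xf5  0x1f  0x20  0x71  0x29  0x25  0xaf  0x8f ]

  t0: 29 25 af 8f f5 1f 20 71
  t1: f5 1f 20 71 29 25 af 8f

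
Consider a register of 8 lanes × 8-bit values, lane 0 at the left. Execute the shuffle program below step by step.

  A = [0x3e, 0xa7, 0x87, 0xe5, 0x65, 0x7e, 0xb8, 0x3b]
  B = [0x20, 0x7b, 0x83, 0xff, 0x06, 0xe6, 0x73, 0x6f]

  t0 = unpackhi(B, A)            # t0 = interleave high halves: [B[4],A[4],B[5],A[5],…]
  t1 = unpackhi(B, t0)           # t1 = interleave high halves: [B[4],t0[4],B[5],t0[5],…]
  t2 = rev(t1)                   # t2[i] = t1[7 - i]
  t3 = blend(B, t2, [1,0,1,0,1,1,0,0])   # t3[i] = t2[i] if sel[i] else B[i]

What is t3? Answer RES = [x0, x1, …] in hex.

t0 = [0x06, 0x65, 0xe6, 0x7e, 0x73, 0xb8, 0x6f, 0x3b]
t1 = [0x06, 0x73, 0xe6, 0xb8, 0x73, 0x6f, 0x6f, 0x3b]
t2 = [0x3b, 0x6f, 0x6f, 0x73, 0xb8, 0xe6, 0x73, 0x06]
t3 = [0x3b, 0x7b, 0x6f, 0xff, 0xb8, 0xe6, 0x73, 0x6f]

RES = [ 0x3b  0x7b  0x6f  0xff  0xb8  0xe6  0x73  0x6f ]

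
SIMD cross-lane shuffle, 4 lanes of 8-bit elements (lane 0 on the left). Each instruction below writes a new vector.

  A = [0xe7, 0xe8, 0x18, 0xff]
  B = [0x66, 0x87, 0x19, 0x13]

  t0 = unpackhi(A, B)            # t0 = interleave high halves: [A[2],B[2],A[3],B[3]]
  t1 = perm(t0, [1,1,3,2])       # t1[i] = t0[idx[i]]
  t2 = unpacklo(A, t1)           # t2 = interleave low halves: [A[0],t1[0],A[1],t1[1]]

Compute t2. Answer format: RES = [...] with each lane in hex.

RES = [ 0xe7  0x19  0xe8  0x19 ]

→ t0 |18|19|ff|13|
→ t1 |19|19|13|ff|
→ t2 |e7|19|e8|19|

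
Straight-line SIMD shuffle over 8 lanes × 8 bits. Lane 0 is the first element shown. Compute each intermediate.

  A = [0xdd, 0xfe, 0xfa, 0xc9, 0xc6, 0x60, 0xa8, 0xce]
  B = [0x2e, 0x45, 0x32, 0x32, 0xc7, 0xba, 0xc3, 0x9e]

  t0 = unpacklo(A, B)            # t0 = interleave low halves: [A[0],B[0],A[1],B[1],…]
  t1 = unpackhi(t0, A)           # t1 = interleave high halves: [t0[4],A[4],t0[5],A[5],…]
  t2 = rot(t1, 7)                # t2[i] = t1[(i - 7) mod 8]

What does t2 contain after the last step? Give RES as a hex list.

RES = [0xc6, 0x32, 0x60, 0xc9, 0xa8, 0x32, 0xce, 0xfa]

  t0: dd 2e fe 45 fa 32 c9 32
  t1: fa c6 32 60 c9 a8 32 ce
  t2: c6 32 60 c9 a8 32 ce fa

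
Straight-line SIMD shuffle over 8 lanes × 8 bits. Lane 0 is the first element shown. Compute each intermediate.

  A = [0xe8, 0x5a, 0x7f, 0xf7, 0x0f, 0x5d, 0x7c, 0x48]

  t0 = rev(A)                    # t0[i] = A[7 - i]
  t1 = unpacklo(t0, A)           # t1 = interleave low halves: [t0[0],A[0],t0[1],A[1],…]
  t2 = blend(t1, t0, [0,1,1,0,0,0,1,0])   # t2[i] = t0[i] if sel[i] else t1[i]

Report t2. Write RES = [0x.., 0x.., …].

RES = [0x48, 0x7c, 0x5d, 0x5a, 0x5d, 0x7f, 0x5a, 0xf7]

  t0: 48 7c 5d 0f f7 7f 5a e8
  t1: 48 e8 7c 5a 5d 7f 0f f7
  t2: 48 7c 5d 5a 5d 7f 5a f7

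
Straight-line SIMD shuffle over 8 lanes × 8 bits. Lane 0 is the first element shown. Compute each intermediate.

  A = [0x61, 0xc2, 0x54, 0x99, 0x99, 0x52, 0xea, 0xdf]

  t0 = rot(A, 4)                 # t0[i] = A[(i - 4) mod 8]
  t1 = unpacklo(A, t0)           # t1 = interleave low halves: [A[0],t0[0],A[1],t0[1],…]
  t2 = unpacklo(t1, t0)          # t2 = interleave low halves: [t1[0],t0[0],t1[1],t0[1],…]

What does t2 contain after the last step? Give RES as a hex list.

→ t0 |99|52|ea|df|61|c2|54|99|
→ t1 |61|99|c2|52|54|ea|99|df|
→ t2 |61|99|99|52|c2|ea|52|df|

RES = [0x61, 0x99, 0x99, 0x52, 0xc2, 0xea, 0x52, 0xdf]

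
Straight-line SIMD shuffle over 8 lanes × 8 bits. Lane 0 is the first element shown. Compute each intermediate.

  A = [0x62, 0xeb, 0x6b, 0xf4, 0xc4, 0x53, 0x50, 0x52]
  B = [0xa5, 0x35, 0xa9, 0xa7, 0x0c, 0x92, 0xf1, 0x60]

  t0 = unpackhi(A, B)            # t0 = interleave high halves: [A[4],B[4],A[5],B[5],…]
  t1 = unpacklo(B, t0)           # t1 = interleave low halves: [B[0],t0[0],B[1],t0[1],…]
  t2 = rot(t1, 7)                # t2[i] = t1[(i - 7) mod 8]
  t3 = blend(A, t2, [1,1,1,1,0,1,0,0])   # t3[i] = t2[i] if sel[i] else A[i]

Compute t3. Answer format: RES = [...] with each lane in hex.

RES = [0xc4, 0x35, 0x0c, 0xa9, 0xc4, 0xa7, 0x50, 0x52]

  t0: c4 0c 53 92 50 f1 52 60
  t1: a5 c4 35 0c a9 53 a7 92
  t2: c4 35 0c a9 53 a7 92 a5
  t3: c4 35 0c a9 c4 a7 50 52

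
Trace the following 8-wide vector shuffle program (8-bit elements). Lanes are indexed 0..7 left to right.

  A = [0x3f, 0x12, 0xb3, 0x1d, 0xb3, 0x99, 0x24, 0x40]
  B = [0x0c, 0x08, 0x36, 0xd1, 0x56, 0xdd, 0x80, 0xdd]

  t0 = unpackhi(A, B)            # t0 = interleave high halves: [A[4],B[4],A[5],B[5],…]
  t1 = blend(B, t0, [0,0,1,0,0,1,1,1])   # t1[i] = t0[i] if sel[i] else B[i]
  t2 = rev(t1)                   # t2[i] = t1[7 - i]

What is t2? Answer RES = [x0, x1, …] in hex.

RES = [0xdd, 0x40, 0x80, 0x56, 0xd1, 0x99, 0x08, 0x0c]

  t0: b3 56 99 dd 24 80 40 dd
  t1: 0c 08 99 d1 56 80 40 dd
  t2: dd 40 80 56 d1 99 08 0c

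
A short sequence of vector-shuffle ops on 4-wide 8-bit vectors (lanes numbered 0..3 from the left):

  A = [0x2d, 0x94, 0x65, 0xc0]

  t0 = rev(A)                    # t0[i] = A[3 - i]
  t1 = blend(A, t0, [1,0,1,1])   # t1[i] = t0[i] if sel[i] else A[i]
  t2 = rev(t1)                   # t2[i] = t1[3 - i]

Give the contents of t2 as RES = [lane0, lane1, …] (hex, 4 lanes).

RES = [ 0x2d  0x94  0x94  0xc0 ]

  t0: c0 65 94 2d
  t1: c0 94 94 2d
  t2: 2d 94 94 c0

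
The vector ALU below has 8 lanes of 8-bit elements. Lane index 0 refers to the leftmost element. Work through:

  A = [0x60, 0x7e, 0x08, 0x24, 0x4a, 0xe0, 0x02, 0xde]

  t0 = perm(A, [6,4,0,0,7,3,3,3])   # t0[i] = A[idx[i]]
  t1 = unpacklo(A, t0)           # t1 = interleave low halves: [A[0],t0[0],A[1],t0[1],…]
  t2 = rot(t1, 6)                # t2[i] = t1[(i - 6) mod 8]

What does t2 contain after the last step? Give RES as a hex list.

RES = [ 0x7e  0x4a  0x08  0x60  0x24  0x60  0x60  0x02 ]

  t0: 02 4a 60 60 de 24 24 24
  t1: 60 02 7e 4a 08 60 24 60
  t2: 7e 4a 08 60 24 60 60 02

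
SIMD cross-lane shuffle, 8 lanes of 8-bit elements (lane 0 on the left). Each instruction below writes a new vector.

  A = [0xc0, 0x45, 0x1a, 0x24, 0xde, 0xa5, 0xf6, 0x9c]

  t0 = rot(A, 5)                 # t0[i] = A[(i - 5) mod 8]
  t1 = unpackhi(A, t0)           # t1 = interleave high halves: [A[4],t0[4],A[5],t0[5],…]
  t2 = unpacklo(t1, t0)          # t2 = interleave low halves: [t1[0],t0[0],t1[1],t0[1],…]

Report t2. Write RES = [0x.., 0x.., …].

→ t0 |24|de|a5|f6|9c|c0|45|1a|
→ t1 |de|9c|a5|c0|f6|45|9c|1a|
→ t2 |de|24|9c|de|a5|a5|c0|f6|

RES = [0xde, 0x24, 0x9c, 0xde, 0xa5, 0xa5, 0xc0, 0xf6]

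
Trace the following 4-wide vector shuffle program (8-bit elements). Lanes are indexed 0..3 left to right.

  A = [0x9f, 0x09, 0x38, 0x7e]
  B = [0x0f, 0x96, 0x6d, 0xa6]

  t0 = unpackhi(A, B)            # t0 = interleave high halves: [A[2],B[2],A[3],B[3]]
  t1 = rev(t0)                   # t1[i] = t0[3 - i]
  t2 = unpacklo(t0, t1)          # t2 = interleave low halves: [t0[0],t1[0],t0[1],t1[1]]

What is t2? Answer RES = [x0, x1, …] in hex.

RES = [0x38, 0xa6, 0x6d, 0x7e]

→ t0 |38|6d|7e|a6|
→ t1 |a6|7e|6d|38|
→ t2 |38|a6|6d|7e|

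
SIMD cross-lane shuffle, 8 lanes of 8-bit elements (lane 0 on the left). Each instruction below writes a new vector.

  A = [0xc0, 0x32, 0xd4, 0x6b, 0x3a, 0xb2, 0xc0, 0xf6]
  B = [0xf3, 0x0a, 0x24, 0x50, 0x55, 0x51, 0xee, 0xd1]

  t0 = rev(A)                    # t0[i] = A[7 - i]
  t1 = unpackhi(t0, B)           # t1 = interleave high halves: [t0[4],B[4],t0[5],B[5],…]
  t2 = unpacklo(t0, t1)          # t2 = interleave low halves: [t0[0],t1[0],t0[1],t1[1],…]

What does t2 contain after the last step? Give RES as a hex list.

RES = [ 0xf6  0x6b  0xc0  0x55  0xb2  0xd4  0x3a  0x51 ]

  t0: f6 c0 b2 3a 6b d4 32 c0
  t1: 6b 55 d4 51 32 ee c0 d1
  t2: f6 6b c0 55 b2 d4 3a 51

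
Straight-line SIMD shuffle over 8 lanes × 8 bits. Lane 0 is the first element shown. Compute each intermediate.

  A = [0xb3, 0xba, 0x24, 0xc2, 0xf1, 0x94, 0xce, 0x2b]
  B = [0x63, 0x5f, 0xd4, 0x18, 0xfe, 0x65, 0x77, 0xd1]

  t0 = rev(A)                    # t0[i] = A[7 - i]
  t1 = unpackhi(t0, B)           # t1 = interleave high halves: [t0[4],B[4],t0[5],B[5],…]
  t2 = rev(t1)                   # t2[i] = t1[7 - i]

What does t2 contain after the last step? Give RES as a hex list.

  t0: 2b ce 94 f1 c2 24 ba b3
  t1: c2 fe 24 65 ba 77 b3 d1
  t2: d1 b3 77 ba 65 24 fe c2

RES = [0xd1, 0xb3, 0x77, 0xba, 0x65, 0x24, 0xfe, 0xc2]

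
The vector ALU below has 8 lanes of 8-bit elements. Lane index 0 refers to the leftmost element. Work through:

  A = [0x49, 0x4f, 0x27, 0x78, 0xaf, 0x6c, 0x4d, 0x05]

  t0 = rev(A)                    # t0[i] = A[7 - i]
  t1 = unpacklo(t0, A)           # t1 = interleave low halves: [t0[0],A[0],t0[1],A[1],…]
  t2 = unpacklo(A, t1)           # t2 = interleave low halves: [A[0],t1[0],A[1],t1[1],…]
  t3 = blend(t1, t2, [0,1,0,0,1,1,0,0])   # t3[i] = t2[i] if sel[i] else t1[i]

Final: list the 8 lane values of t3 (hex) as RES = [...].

RES = [0x05, 0x05, 0x4d, 0x4f, 0x27, 0x4d, 0xaf, 0x78]

t0 = [0x05, 0x4d, 0x6c, 0xaf, 0x78, 0x27, 0x4f, 0x49]
t1 = [0x05, 0x49, 0x4d, 0x4f, 0x6c, 0x27, 0xaf, 0x78]
t2 = [0x49, 0x05, 0x4f, 0x49, 0x27, 0x4d, 0x78, 0x4f]
t3 = [0x05, 0x05, 0x4d, 0x4f, 0x27, 0x4d, 0xaf, 0x78]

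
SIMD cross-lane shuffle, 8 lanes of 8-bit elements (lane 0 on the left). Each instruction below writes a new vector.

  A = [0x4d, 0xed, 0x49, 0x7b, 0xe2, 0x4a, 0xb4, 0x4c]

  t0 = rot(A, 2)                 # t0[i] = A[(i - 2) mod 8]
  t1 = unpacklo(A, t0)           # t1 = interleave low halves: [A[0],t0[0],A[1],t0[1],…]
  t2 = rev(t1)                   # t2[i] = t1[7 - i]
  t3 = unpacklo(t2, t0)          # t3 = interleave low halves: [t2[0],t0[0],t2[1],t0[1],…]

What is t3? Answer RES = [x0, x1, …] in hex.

t0 = [0xb4, 0x4c, 0x4d, 0xed, 0x49, 0x7b, 0xe2, 0x4a]
t1 = [0x4d, 0xb4, 0xed, 0x4c, 0x49, 0x4d, 0x7b, 0xed]
t2 = [0xed, 0x7b, 0x4d, 0x49, 0x4c, 0xed, 0xb4, 0x4d]
t3 = [0xed, 0xb4, 0x7b, 0x4c, 0x4d, 0x4d, 0x49, 0xed]

RES = [0xed, 0xb4, 0x7b, 0x4c, 0x4d, 0x4d, 0x49, 0xed]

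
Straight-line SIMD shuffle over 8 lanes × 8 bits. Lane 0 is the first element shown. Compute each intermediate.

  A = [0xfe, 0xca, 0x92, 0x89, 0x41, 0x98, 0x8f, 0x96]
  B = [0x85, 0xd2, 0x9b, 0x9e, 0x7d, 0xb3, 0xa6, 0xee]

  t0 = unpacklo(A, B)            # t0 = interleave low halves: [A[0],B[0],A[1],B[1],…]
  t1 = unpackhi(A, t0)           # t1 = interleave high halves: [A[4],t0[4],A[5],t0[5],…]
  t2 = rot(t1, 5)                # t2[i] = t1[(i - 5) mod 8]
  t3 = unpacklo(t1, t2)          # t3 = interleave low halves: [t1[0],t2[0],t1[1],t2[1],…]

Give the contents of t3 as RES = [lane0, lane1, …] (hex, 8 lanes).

→ t0 |fe|85|ca|d2|92|9b|89|9e|
→ t1 |41|92|98|9b|8f|89|96|9e|
→ t2 |9b|8f|89|96|9e|41|92|98|
→ t3 |41|9b|92|8f|98|89|9b|96|

RES = [0x41, 0x9b, 0x92, 0x8f, 0x98, 0x89, 0x9b, 0x96]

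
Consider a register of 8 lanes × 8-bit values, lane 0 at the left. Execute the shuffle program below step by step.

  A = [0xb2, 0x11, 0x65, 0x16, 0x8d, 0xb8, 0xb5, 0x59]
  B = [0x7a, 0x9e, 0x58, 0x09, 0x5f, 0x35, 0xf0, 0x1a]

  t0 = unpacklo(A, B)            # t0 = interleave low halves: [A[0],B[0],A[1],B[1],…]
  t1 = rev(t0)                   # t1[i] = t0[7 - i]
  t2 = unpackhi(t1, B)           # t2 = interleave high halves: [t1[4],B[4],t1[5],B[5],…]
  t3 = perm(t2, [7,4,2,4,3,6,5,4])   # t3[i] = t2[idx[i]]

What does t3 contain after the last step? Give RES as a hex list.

RES = [ 0x1a  0x7a  0x11  0x7a  0x35  0xb2  0xf0  0x7a ]

  t0: b2 7a 11 9e 65 58 16 09
  t1: 09 16 58 65 9e 11 7a b2
  t2: 9e 5f 11 35 7a f0 b2 1a
  t3: 1a 7a 11 7a 35 b2 f0 7a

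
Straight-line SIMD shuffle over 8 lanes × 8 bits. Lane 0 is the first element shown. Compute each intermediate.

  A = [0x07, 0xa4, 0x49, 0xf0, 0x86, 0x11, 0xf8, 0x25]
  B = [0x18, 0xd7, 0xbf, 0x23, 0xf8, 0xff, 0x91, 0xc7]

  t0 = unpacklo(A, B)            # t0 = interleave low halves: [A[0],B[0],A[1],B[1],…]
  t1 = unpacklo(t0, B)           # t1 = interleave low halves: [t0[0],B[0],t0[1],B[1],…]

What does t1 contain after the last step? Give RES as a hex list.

t0 = [0x07, 0x18, 0xa4, 0xd7, 0x49, 0xbf, 0xf0, 0x23]
t1 = [0x07, 0x18, 0x18, 0xd7, 0xa4, 0xbf, 0xd7, 0x23]

RES = [0x07, 0x18, 0x18, 0xd7, 0xa4, 0xbf, 0xd7, 0x23]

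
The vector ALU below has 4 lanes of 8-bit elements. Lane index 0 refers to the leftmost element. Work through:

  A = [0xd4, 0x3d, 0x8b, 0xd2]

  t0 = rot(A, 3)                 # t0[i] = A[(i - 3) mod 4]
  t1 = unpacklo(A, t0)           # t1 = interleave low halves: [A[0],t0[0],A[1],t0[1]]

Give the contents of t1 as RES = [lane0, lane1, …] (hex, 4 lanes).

RES = [ 0xd4  0x3d  0x3d  0x8b ]

→ t0 |3d|8b|d2|d4|
→ t1 |d4|3d|3d|8b|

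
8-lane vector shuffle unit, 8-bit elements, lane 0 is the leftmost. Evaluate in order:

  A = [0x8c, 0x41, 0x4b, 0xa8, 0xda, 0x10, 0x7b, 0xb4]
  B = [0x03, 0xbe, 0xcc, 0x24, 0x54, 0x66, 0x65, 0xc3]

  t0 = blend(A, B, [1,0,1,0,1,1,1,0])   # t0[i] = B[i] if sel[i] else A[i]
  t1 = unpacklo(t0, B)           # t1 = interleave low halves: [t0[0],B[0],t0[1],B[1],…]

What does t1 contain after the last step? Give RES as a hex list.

RES = [0x03, 0x03, 0x41, 0xbe, 0xcc, 0xcc, 0xa8, 0x24]

t0 = [0x03, 0x41, 0xcc, 0xa8, 0x54, 0x66, 0x65, 0xb4]
t1 = [0x03, 0x03, 0x41, 0xbe, 0xcc, 0xcc, 0xa8, 0x24]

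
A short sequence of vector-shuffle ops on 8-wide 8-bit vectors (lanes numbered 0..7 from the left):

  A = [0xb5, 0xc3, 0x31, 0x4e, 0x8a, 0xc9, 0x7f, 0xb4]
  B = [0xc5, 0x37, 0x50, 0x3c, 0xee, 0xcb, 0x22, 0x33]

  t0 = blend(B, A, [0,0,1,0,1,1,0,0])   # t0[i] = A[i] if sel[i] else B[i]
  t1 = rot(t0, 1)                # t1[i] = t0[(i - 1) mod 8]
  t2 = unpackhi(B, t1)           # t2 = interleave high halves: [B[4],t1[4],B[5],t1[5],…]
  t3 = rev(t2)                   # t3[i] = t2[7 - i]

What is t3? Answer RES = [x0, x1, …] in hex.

  t0: c5 37 31 3c 8a c9 22 33
  t1: 33 c5 37 31 3c 8a c9 22
  t2: ee 3c cb 8a 22 c9 33 22
  t3: 22 33 c9 22 8a cb 3c ee

RES = [0x22, 0x33, 0xc9, 0x22, 0x8a, 0xcb, 0x3c, 0xee]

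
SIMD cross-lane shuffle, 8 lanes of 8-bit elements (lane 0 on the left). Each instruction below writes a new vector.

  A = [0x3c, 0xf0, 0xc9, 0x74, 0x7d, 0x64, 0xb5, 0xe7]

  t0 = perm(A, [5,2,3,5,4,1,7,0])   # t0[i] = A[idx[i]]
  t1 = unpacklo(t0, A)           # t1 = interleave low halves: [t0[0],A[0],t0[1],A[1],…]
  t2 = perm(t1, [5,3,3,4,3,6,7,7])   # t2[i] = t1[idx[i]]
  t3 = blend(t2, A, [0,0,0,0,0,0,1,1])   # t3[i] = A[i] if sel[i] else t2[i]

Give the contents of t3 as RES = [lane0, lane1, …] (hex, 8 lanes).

  t0: 64 c9 74 64 7d f0 e7 3c
  t1: 64 3c c9 f0 74 c9 64 74
  t2: c9 f0 f0 74 f0 64 74 74
  t3: c9 f0 f0 74 f0 64 b5 e7

RES = [ 0xc9  0xf0  0xf0  0x74  0xf0  0x64  0xb5  0xe7 ]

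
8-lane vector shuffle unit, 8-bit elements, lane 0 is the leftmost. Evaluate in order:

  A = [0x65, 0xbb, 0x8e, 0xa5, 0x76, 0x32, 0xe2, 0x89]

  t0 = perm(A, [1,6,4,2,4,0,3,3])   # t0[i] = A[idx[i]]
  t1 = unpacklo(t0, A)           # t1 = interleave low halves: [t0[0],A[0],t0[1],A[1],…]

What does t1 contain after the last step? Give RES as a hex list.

RES = [0xbb, 0x65, 0xe2, 0xbb, 0x76, 0x8e, 0x8e, 0xa5]

→ t0 |bb|e2|76|8e|76|65|a5|a5|
→ t1 |bb|65|e2|bb|76|8e|8e|a5|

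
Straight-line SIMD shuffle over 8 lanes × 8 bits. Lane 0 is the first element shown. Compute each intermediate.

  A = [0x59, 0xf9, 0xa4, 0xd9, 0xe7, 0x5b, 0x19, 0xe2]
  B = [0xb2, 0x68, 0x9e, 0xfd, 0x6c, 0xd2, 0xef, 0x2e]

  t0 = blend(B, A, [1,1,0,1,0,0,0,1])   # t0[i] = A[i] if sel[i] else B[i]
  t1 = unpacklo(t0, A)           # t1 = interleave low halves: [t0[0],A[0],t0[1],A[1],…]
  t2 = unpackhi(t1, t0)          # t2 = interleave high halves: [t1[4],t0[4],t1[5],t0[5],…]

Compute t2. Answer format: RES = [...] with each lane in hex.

RES = [0x9e, 0x6c, 0xa4, 0xd2, 0xd9, 0xef, 0xd9, 0xe2]

t0 = [0x59, 0xf9, 0x9e, 0xd9, 0x6c, 0xd2, 0xef, 0xe2]
t1 = [0x59, 0x59, 0xf9, 0xf9, 0x9e, 0xa4, 0xd9, 0xd9]
t2 = [0x9e, 0x6c, 0xa4, 0xd2, 0xd9, 0xef, 0xd9, 0xe2]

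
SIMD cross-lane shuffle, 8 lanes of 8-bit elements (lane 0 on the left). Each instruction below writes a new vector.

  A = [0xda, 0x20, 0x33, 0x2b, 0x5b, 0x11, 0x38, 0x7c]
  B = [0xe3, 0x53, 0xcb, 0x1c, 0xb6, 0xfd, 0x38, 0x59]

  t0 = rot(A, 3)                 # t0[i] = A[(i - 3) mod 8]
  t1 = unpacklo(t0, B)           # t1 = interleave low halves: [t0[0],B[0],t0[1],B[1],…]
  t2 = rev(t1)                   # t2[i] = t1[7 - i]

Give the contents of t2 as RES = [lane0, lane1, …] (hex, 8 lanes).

RES = [ 0x1c  0xda  0xcb  0x7c  0x53  0x38  0xe3  0x11 ]

t0 = [0x11, 0x38, 0x7c, 0xda, 0x20, 0x33, 0x2b, 0x5b]
t1 = [0x11, 0xe3, 0x38, 0x53, 0x7c, 0xcb, 0xda, 0x1c]
t2 = [0x1c, 0xda, 0xcb, 0x7c, 0x53, 0x38, 0xe3, 0x11]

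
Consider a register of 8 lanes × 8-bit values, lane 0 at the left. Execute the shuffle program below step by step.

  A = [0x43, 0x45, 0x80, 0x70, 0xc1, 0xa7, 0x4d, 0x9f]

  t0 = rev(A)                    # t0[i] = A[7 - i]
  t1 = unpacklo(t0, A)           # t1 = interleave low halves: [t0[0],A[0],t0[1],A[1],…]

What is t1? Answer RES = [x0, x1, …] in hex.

RES = [ 0x9f  0x43  0x4d  0x45  0xa7  0x80  0xc1  0x70 ]

  t0: 9f 4d a7 c1 70 80 45 43
  t1: 9f 43 4d 45 a7 80 c1 70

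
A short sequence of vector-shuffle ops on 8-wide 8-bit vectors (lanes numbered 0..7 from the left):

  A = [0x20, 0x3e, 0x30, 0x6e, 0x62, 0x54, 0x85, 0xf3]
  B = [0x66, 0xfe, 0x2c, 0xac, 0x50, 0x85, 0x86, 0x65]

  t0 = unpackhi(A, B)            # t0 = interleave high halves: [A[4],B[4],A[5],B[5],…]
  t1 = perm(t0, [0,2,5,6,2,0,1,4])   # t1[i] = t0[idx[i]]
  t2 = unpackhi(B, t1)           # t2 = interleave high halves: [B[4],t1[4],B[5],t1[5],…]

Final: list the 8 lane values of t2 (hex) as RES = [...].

t0 = [0x62, 0x50, 0x54, 0x85, 0x85, 0x86, 0xf3, 0x65]
t1 = [0x62, 0x54, 0x86, 0xf3, 0x54, 0x62, 0x50, 0x85]
t2 = [0x50, 0x54, 0x85, 0x62, 0x86, 0x50, 0x65, 0x85]

RES = [0x50, 0x54, 0x85, 0x62, 0x86, 0x50, 0x65, 0x85]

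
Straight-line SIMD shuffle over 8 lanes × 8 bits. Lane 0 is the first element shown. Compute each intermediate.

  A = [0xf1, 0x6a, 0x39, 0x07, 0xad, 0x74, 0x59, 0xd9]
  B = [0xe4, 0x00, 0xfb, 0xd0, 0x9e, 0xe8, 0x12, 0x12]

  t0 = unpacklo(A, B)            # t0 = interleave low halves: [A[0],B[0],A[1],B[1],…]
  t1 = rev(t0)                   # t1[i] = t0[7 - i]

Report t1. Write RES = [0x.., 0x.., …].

  t0: f1 e4 6a 00 39 fb 07 d0
  t1: d0 07 fb 39 00 6a e4 f1

RES = [ 0xd0  0x07  0xfb  0x39  0x00  0x6a  0xe4  0xf1 ]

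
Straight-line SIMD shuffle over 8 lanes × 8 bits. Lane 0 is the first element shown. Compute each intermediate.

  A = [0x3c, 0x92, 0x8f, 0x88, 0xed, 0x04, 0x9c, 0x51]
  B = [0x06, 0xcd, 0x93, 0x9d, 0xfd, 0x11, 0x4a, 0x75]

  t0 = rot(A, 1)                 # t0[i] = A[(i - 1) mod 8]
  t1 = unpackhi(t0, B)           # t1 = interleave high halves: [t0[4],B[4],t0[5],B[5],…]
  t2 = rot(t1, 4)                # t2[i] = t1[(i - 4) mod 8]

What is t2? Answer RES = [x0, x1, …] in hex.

t0 = [0x51, 0x3c, 0x92, 0x8f, 0x88, 0xed, 0x04, 0x9c]
t1 = [0x88, 0xfd, 0xed, 0x11, 0x04, 0x4a, 0x9c, 0x75]
t2 = [0x04, 0x4a, 0x9c, 0x75, 0x88, 0xfd, 0xed, 0x11]

RES = [0x04, 0x4a, 0x9c, 0x75, 0x88, 0xfd, 0xed, 0x11]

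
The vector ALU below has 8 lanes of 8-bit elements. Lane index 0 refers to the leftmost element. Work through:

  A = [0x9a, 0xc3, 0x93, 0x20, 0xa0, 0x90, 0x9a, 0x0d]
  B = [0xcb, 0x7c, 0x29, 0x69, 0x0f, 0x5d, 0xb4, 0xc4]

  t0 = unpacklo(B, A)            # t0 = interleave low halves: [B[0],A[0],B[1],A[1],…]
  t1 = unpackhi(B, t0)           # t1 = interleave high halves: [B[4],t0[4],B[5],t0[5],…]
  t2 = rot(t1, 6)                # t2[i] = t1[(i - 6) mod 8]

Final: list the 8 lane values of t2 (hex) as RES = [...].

  t0: cb 9a 7c c3 29 93 69 20
  t1: 0f 29 5d 93 b4 69 c4 20
  t2: 5d 93 b4 69 c4 20 0f 29

RES = [ 0x5d  0x93  0xb4  0x69  0xc4  0x20  0x0f  0x29 ]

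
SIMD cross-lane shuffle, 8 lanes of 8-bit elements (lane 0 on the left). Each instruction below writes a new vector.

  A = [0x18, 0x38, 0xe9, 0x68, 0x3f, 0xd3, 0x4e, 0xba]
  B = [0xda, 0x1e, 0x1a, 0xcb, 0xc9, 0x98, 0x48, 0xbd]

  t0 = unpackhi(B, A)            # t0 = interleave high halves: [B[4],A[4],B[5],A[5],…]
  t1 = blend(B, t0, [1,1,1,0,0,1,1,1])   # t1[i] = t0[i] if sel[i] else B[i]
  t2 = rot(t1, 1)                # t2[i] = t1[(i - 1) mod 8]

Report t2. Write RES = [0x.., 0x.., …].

  t0: c9 3f 98 d3 48 4e bd ba
  t1: c9 3f 98 cb c9 4e bd ba
  t2: ba c9 3f 98 cb c9 4e bd

RES = [ 0xba  0xc9  0x3f  0x98  0xcb  0xc9  0x4e  0xbd ]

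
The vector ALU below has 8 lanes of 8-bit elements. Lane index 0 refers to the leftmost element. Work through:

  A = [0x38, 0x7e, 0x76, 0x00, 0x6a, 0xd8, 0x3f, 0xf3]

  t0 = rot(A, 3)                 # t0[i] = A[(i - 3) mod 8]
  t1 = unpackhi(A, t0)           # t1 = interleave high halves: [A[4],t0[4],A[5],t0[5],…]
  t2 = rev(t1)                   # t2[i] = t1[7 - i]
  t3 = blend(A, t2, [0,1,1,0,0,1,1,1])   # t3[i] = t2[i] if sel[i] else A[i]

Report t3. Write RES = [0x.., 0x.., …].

RES = [ 0x38  0xf3  0x00  0x00  0x6a  0xd8  0x7e  0x6a ]

  t0: d8 3f f3 38 7e 76 00 6a
  t1: 6a 7e d8 76 3f 00 f3 6a
  t2: 6a f3 00 3f 76 d8 7e 6a
  t3: 38 f3 00 00 6a d8 7e 6a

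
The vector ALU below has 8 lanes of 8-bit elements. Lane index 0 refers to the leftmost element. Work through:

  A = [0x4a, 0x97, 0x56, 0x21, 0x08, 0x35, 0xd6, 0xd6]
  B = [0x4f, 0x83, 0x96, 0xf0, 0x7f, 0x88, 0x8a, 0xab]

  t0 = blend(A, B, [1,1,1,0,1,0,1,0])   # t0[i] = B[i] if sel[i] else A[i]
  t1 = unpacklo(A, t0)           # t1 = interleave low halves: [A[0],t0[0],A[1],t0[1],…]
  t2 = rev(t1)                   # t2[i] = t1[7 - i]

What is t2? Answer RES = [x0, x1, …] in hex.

  t0: 4f 83 96 21 7f 35 8a d6
  t1: 4a 4f 97 83 56 96 21 21
  t2: 21 21 96 56 83 97 4f 4a

RES = [ 0x21  0x21  0x96  0x56  0x83  0x97  0x4f  0x4a ]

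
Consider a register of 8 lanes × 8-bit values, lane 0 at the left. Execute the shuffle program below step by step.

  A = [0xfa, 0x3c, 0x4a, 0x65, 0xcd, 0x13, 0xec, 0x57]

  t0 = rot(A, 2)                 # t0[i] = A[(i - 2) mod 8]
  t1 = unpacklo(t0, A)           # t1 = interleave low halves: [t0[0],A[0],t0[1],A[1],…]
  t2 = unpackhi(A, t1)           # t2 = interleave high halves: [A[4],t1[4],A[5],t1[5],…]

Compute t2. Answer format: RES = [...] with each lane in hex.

  t0: ec 57 fa 3c 4a 65 cd 13
  t1: ec fa 57 3c fa 4a 3c 65
  t2: cd fa 13 4a ec 3c 57 65

RES = [ 0xcd  0xfa  0x13  0x4a  0xec  0x3c  0x57  0x65 ]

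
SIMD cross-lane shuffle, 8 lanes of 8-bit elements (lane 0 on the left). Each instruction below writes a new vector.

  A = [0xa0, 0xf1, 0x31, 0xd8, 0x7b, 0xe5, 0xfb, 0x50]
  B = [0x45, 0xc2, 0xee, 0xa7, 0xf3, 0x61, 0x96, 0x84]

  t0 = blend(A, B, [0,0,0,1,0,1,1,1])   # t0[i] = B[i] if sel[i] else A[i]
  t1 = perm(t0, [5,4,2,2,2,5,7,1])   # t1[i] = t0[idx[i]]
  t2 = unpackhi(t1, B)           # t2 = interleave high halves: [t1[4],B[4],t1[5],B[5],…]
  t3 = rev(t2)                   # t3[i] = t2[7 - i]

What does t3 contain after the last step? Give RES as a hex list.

RES = [0x84, 0xf1, 0x96, 0x84, 0x61, 0x61, 0xf3, 0x31]

t0 = [0xa0, 0xf1, 0x31, 0xa7, 0x7b, 0x61, 0x96, 0x84]
t1 = [0x61, 0x7b, 0x31, 0x31, 0x31, 0x61, 0x84, 0xf1]
t2 = [0x31, 0xf3, 0x61, 0x61, 0x84, 0x96, 0xf1, 0x84]
t3 = [0x84, 0xf1, 0x96, 0x84, 0x61, 0x61, 0xf3, 0x31]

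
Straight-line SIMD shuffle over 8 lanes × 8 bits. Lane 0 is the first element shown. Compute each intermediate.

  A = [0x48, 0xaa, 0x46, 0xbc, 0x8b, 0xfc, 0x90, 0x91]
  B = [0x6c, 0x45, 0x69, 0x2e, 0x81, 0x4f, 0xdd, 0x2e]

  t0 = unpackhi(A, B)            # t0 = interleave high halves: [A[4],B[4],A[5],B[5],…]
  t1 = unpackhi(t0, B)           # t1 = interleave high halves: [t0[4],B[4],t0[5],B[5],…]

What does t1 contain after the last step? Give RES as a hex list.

RES = [ 0x90  0x81  0xdd  0x4f  0x91  0xdd  0x2e  0x2e ]

→ t0 |8b|81|fc|4f|90|dd|91|2e|
→ t1 |90|81|dd|4f|91|dd|2e|2e|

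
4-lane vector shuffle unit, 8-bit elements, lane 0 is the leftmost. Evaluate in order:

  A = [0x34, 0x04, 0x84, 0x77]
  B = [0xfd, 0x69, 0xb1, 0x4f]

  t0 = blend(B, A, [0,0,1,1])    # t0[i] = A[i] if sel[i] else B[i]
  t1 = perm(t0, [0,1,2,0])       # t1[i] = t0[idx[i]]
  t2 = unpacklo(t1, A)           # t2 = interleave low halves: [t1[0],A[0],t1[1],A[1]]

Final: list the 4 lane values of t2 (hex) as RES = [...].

t0 = [0xfd, 0x69, 0x84, 0x77]
t1 = [0xfd, 0x69, 0x84, 0xfd]
t2 = [0xfd, 0x34, 0x69, 0x04]

RES = [ 0xfd  0x34  0x69  0x04 ]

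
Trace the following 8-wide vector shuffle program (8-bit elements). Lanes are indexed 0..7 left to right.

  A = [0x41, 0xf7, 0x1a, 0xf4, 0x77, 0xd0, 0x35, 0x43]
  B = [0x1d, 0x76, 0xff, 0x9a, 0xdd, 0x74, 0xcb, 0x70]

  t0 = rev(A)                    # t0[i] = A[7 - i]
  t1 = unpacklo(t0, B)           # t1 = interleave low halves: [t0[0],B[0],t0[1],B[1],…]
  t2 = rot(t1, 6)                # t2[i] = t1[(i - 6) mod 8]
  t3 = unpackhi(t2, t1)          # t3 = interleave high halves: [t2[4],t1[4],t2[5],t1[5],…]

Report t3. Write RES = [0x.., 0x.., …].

RES = [ 0x77  0xd0  0x9a  0xff  0x43  0x77  0x1d  0x9a ]

t0 = [0x43, 0x35, 0xd0, 0x77, 0xf4, 0x1a, 0xf7, 0x41]
t1 = [0x43, 0x1d, 0x35, 0x76, 0xd0, 0xff, 0x77, 0x9a]
t2 = [0x35, 0x76, 0xd0, 0xff, 0x77, 0x9a, 0x43, 0x1d]
t3 = [0x77, 0xd0, 0x9a, 0xff, 0x43, 0x77, 0x1d, 0x9a]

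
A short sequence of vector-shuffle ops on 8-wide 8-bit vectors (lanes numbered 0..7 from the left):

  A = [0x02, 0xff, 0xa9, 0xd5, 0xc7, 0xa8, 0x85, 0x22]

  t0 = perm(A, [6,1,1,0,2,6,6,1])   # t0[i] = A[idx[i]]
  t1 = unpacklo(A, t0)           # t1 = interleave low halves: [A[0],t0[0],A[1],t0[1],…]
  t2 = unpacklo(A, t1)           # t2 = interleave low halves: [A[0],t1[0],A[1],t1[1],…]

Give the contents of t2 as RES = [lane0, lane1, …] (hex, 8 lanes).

  t0: 85 ff ff 02 a9 85 85 ff
  t1: 02 85 ff ff a9 ff d5 02
  t2: 02 02 ff 85 a9 ff d5 ff

RES = [0x02, 0x02, 0xff, 0x85, 0xa9, 0xff, 0xd5, 0xff]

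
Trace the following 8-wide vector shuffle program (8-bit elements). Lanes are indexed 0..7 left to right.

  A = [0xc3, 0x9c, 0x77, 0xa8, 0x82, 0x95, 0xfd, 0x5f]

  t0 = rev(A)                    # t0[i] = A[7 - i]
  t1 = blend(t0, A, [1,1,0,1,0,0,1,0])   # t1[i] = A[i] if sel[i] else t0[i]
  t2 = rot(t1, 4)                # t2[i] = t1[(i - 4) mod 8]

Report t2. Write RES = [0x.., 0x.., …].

RES = [0xa8, 0x77, 0xfd, 0xc3, 0xc3, 0x9c, 0x95, 0xa8]

→ t0 |5f|fd|95|82|a8|77|9c|c3|
→ t1 |c3|9c|95|a8|a8|77|fd|c3|
→ t2 |a8|77|fd|c3|c3|9c|95|a8|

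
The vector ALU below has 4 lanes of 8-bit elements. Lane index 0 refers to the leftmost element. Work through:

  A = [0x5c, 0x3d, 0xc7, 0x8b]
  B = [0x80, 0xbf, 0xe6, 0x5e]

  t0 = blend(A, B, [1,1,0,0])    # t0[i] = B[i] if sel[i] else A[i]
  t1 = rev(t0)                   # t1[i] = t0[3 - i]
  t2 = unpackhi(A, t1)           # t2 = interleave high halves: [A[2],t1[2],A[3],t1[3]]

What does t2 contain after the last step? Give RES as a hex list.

RES = [0xc7, 0xbf, 0x8b, 0x80]

t0 = [0x80, 0xbf, 0xc7, 0x8b]
t1 = [0x8b, 0xc7, 0xbf, 0x80]
t2 = [0xc7, 0xbf, 0x8b, 0x80]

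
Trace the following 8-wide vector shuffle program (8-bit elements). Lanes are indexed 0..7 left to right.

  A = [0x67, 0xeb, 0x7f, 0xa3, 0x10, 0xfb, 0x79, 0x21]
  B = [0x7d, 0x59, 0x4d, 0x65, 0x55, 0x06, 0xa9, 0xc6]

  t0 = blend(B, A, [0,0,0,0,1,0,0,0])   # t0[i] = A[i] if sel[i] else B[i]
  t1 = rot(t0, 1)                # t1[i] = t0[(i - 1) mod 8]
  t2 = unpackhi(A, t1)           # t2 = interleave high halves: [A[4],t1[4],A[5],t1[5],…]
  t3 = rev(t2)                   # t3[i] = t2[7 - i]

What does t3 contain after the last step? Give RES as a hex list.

  t0: 7d 59 4d 65 10 06 a9 c6
  t1: c6 7d 59 4d 65 10 06 a9
  t2: 10 65 fb 10 79 06 21 a9
  t3: a9 21 06 79 10 fb 65 10

RES = [ 0xa9  0x21  0x06  0x79  0x10  0xfb  0x65  0x10 ]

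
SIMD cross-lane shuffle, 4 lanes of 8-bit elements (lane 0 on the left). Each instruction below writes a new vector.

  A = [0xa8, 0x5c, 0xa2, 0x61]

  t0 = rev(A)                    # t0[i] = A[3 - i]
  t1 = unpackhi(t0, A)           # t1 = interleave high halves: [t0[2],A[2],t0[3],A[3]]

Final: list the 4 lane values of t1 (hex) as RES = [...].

  t0: 61 a2 5c a8
  t1: 5c a2 a8 61

RES = [0x5c, 0xa2, 0xa8, 0x61]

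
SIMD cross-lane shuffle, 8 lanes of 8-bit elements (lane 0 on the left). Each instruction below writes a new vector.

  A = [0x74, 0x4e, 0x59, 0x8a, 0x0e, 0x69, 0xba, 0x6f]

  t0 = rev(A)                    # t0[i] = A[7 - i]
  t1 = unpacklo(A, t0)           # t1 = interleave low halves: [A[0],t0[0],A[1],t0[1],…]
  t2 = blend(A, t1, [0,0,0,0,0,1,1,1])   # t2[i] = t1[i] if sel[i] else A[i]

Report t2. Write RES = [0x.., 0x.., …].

→ t0 |6f|ba|69|0e|8a|59|4e|74|
→ t1 |74|6f|4e|ba|59|69|8a|0e|
→ t2 |74|4e|59|8a|0e|69|8a|0e|

RES = [ 0x74  0x4e  0x59  0x8a  0x0e  0x69  0x8a  0x0e ]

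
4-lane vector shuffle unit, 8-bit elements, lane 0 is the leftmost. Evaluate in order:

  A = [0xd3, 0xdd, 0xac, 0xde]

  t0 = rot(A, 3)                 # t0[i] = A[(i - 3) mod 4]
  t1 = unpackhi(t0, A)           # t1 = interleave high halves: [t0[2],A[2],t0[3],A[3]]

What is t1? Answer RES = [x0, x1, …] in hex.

RES = [0xde, 0xac, 0xd3, 0xde]

  t0: dd ac de d3
  t1: de ac d3 de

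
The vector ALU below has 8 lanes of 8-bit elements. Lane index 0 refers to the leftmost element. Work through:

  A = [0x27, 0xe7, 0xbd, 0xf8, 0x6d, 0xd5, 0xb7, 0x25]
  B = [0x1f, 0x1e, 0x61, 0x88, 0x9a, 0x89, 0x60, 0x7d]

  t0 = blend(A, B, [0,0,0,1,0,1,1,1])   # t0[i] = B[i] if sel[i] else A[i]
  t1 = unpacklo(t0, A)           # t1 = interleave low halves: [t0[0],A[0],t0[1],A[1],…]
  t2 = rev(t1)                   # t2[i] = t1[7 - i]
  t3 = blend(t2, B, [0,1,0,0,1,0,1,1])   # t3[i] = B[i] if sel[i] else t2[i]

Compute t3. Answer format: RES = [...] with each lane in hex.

RES = [ 0xf8  0x1e  0xbd  0xbd  0x9a  0xe7  0x60  0x7d ]

  t0: 27 e7 bd 88 6d 89 60 7d
  t1: 27 27 e7 e7 bd bd 88 f8
  t2: f8 88 bd bd e7 e7 27 27
  t3: f8 1e bd bd 9a e7 60 7d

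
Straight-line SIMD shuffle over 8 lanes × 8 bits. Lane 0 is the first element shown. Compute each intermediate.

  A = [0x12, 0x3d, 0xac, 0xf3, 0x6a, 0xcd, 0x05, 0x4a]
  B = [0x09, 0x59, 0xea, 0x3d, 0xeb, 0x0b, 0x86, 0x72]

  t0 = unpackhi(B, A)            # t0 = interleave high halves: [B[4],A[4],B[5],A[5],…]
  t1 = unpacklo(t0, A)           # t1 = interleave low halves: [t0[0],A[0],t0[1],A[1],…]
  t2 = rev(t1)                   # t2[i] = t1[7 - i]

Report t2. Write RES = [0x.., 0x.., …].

  t0: eb 6a 0b cd 86 05 72 4a
  t1: eb 12 6a 3d 0b ac cd f3
  t2: f3 cd ac 0b 3d 6a 12 eb

RES = [0xf3, 0xcd, 0xac, 0x0b, 0x3d, 0x6a, 0x12, 0xeb]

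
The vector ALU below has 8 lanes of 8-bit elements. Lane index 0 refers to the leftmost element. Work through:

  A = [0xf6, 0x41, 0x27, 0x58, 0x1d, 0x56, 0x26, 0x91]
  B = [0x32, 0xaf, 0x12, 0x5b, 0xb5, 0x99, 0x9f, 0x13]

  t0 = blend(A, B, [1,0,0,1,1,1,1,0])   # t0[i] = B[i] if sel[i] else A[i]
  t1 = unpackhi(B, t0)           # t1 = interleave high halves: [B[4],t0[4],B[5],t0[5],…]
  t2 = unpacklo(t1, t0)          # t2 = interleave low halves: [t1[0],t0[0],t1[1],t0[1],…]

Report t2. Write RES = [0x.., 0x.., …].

RES = [ 0xb5  0x32  0xb5  0x41  0x99  0x27  0x99  0x5b ]

→ t0 |32|41|27|5b|b5|99|9f|91|
→ t1 |b5|b5|99|99|9f|9f|13|91|
→ t2 |b5|32|b5|41|99|27|99|5b|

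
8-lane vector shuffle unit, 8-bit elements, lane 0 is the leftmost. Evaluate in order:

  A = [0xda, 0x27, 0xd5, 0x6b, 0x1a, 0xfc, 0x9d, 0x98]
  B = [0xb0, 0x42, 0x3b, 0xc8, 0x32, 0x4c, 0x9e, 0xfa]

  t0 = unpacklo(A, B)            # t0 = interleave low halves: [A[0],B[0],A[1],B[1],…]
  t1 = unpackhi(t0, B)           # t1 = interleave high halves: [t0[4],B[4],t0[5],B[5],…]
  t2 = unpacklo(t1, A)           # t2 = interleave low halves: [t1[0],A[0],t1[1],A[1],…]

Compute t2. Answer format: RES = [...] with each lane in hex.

t0 = [0xda, 0xb0, 0x27, 0x42, 0xd5, 0x3b, 0x6b, 0xc8]
t1 = [0xd5, 0x32, 0x3b, 0x4c, 0x6b, 0x9e, 0xc8, 0xfa]
t2 = [0xd5, 0xda, 0x32, 0x27, 0x3b, 0xd5, 0x4c, 0x6b]

RES = [0xd5, 0xda, 0x32, 0x27, 0x3b, 0xd5, 0x4c, 0x6b]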